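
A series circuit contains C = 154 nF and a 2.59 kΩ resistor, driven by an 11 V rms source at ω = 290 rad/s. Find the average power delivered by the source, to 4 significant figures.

616.8 μW

X_C = 1/(ωC) = 22390 Ω
Z = 2590 − j22390 Ω
|Z| = √(2590² + 22390²) = 22540 Ω
∠Z = arctan(-22390/2590) = -83.40°
I = V/|Z| = 488.0 μA
P = VI cos φ = 11 × 0.0004880 × cos(-83.40°) = 616.8 μW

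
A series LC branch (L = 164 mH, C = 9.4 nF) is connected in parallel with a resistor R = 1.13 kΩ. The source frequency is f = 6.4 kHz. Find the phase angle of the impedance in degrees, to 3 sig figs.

16.0°

ω = 2πf = 40210 rad/s
X_L = ωL = 6590 Ω
X_C = 1/(ωC) = 2650 Ω
Branch 1: Z₁ = R = 1130 Ω
Branch 2 (series LC): Z₂ = j(X_L − X_C) = j3950 Ω
Parallel: Z = Z₁Z₂/(Z₁+Z₂), |Z| = 1090 Ω, ∠Z = 16.0°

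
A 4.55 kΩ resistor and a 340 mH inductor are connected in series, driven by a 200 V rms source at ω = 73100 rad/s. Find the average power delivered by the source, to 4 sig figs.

285.1 mW

X_L = ωL = 24850 Ω
Z = 4550 + j24850 Ω
|Z| = √(4550² + 24850²) = 25270 Ω
∠Z = arctan(24850/4550) = 79.63°
I = V/|Z| = 7.915 mA
P = VI cos φ = 200 × 0.007915 × cos(79.63°) = 285.1 mW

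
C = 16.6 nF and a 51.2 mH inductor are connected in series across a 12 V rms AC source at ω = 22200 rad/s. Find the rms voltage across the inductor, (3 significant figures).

X_L = ωL = 1140 Ω
X_C = 1/(ωC) = 2710 Ω
Net reactance X = X_L − X_C = -1580 Ω
Z = − j1580 Ω
|Z| = √(0² + 1580²) = 1580 Ω
I = V/|Z| = 7.61 mA
V_L = I·|Z_L| = 0.00761 × 1140 = 8.65 V

8.65 V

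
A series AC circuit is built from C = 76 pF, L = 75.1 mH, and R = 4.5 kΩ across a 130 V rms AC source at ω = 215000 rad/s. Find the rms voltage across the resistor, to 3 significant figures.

12.9 V

X_L = ωL = 16100 Ω
X_C = 1/(ωC) = 61200 Ω
Net reactance X = X_L − X_C = -45100 Ω
Z = 4500 − j45100 Ω
|Z| = √(4500² + 45100²) = 45300 Ω
I = V/|Z| = 2.87 mA
V_R = I·|Z_R| = 0.00287 × 4500 = 12.9 V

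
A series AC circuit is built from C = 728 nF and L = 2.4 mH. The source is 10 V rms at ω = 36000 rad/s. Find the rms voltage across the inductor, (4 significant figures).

X_L = ωL = 86.40 Ω
X_C = 1/(ωC) = 38.16 Ω
Net reactance X = X_L − X_C = 48.24 Ω
Z = j48.24 Ω
|Z| = √(0² + 48.24²) = 48.24 Ω
I = V/|Z| = 207.3 mA
V_L = I·|Z_L| = 0.2073 × 86.40 = 17.91 V

17.91 V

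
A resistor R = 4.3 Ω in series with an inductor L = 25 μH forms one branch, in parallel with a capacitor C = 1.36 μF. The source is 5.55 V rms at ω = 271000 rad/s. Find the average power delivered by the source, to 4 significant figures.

2.057 W

X_L = ωL = 6.775 Ω
X_C = 1/(ωC) = 2.713 Ω
Branch 1 (R+jX_L): Z₁ = 4.300 + j6.775 Ω, |Z₁| = 8.024 Ω
Branch 2 (−jX_C): Z₂ = −j2.713 Ω
Parallel: Z = Z₁Z₂/(Z₁+Z₂), |Z| = 3.681 Ω, ∠Z = -75.77°
I = V/|Z| = 1.508 A
P = VI cos φ = 5.55 × 1.508 × cos(-75.77°) = 2.057 W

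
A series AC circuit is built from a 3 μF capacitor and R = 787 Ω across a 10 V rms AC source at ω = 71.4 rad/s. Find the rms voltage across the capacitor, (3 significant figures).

X_C = 1/(ωC) = 4670 Ω
Z = 787 − j4670 Ω
|Z| = √(787² + 4670²) = 4730 Ω
I = V/|Z| = 2.11 mA
V_C = I·|Z_C| = 0.00211 × 4670 = 9.86 V

9.86 V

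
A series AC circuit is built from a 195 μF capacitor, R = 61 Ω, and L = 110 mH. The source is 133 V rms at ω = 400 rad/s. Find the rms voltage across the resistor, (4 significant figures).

X_L = ωL = 44.00 Ω
X_C = 1/(ωC) = 12.82 Ω
Net reactance X = X_L − X_C = 31.18 Ω
Z = 61.00 + j31.18 Ω
|Z| = √(61.00² + 31.18²) = 68.51 Ω
I = V/|Z| = 1.941 A
V_R = I·|Z_R| = 1.941 × 61.00 = 118.4 V

118.4 V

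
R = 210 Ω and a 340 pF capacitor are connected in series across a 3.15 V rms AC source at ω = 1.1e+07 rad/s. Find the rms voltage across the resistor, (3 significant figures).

1.95 V

X_C = 1/(ωC) = 267 Ω
Z = 210 − j267 Ω
|Z| = √(210² + 267²) = 340 Ω
I = V/|Z| = 9.27 mA
V_R = I·|Z_R| = 0.00927 × 210 = 1.95 V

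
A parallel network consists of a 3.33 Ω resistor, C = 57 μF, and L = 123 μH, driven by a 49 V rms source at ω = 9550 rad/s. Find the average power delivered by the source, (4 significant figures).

721.0 W

X_L = ωL = 1.175 Ω
X_C = 1/(ωC) = 1.837 Ω
Parallel: admittances add. Y = 1/R + 1/(jωL) + jωC
Y = (0.3003 − j0.3070) S
|Y| = 0.4294 S → |Z| = 1/|Y| = 2.329 Ω, ∠Z = −∠Y = 45.63°
I = V/|Z| = 21.04 A
P = VI cos φ = 49 × 21.04 × cos(45.63°) = 721.0 W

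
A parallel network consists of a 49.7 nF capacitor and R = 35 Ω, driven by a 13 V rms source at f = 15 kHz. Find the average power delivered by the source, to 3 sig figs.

4.83 W

ω = 2πf = 94250 rad/s
X_C = 1/(ωC) = 213 Ω
Parallel: admittances add. Y = 1/R + jωC
Y = (0.0286 + j0.00468) S
|Y| = 0.0290 S → |Z| = 1/|Y| = 34.5 Ω, ∠Z = −∠Y = -9.31°
I = V/|Z| = 376 mA
P = VI cos φ = 13 × 0.376 × cos(-9.31°) = 4.83 W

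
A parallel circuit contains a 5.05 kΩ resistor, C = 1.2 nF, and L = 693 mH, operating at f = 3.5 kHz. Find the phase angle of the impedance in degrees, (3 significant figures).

ω = 2πf = 21990 rad/s
X_L = ωL = 15200 Ω
X_C = 1/(ωC) = 37900 Ω
Parallel: admittances add. Y = 1/R + 1/(jωL) + jωC
Y = (0.000198 − j3.92e-05) S
|Y| = 0.000202 S → |Z| = 1/|Y| = 4950 Ω, ∠Z = −∠Y = 11.2°

11.2°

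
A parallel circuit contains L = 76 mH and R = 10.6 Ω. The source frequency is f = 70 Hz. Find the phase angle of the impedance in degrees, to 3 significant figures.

17.6°

ω = 2πf = 439.8 rad/s
X_L = ωL = 33.4 Ω
Parallel: admittances add. Y = 1/R + 1/(jωL)
Y = (0.0943 − j0.0299) S
|Y| = 0.0990 S → |Z| = 1/|Y| = 10.1 Ω, ∠Z = −∠Y = 17.6°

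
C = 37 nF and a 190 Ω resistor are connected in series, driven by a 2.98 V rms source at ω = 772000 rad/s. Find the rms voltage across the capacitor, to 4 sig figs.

X_C = 1/(ωC) = 35.01 Ω
Z = 190.0 − j35.01 Ω
|Z| = √(190.0² + 35.01²) = 193.2 Ω
I = V/|Z| = 15.42 mA
V_C = I·|Z_C| = 0.01542 × 35.01 = 0.5400 V

0.5400 V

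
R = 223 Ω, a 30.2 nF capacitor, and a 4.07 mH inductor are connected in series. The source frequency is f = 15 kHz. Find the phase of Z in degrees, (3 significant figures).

ω = 2πf = 94250 rad/s
X_L = ωL = 384 Ω
X_C = 1/(ωC) = 351 Ω
Net reactance X = X_L − X_C = 32.3 Ω
Z = 223 + j32.3 Ω
|Z| = √(223² + 32.3²) = 225 Ω
∠Z = arctan(32.3/223) = 8.23°

8.23°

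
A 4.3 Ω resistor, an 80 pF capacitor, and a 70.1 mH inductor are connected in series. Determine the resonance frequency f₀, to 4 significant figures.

ω₀ = 1/√(LC) = 1/√(0.0701 × 8e-11) = 422300 rad/s
f₀ = ω₀/(2π) = 67.21 kHz

67.21 kHz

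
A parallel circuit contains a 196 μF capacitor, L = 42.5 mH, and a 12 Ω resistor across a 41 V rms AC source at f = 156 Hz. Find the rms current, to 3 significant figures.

ω = 2πf = 980.2 rad/s
X_L = ωL = 41.7 Ω
X_C = 1/(ωC) = 5.21 Ω
Parallel: admittances add. Y = 1/R + 1/(jωL) + jωC
Y = (0.0833 + j0.168) S
|Y| = 0.188 S → |Z| = 1/|Y| = 5.33 Ω, ∠Z = −∠Y = -63.6°
I = V/|Z| = 41/5.33 = 7.69 A

7.69 A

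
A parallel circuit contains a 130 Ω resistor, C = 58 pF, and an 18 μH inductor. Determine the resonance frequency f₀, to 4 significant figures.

ω₀ = 1/√(LC) = 1/√(1.8e-05 × 5.8e-11) = 3.095e+07 rad/s
f₀ = ω₀/(2π) = 4.926 MHz

4.926 MHz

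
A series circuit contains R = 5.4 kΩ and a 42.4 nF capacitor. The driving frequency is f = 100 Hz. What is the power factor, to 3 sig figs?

0.142

ω = 2πf = 628.3 rad/s
X_C = 1/(ωC) = 37500 Ω
Z = 5400 − j37500 Ω
|Z| = √(5400² + 37500²) = 37900 Ω
∠Z = arctan(-37500/5400) = -81.8°
cos φ = cos(-81.8°) = 0.142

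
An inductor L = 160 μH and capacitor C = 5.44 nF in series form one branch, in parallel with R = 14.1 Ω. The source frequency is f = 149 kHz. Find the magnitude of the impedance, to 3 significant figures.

ω = 2πf = 936200 rad/s
X_L = ωL = 150 Ω
X_C = 1/(ωC) = 196 Ω
Branch 1: Z₁ = R = 14.1 Ω
Branch 2 (series LC): Z₂ = j(X_L − X_C) = −j46.6 Ω
Parallel: Z = Z₁Z₂/(Z₁+Z₂), |Z| = 13.5 Ω, ∠Z = -16.8°

13.5 Ω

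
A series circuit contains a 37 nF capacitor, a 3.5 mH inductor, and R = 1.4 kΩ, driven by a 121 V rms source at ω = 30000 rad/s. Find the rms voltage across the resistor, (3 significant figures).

105 V

X_L = ωL = 105 Ω
X_C = 1/(ωC) = 901 Ω
Net reactance X = X_L − X_C = -796 Ω
Z = 1400 − j796 Ω
|Z| = √(1400² + 796²) = 1610 Ω
I = V/|Z| = 75.1 mA
V_R = I·|Z_R| = 0.0751 × 1400 = 105 V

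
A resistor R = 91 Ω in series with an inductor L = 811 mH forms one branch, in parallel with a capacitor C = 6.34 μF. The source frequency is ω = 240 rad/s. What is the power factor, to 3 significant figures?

X_L = ωL = 195 Ω
X_C = 1/(ωC) = 657 Ω
Branch 1 (R+jX_L): Z₁ = 91.0 + j195 Ω, |Z₁| = 215 Ω
Branch 2 (−jX_C): Z₂ = −j657 Ω
Parallel: Z = Z₁Z₂/(Z₁+Z₂), |Z| = 300 Ω, ∠Z = 53.8°
cos φ = cos(53.8°) = 0.590

0.590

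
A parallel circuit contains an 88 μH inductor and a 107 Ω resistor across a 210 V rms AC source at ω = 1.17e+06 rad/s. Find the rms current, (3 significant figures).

2.83 A

X_L = ωL = 103 Ω
Parallel: admittances add. Y = 1/R + 1/(jωL)
Y = (0.00935 − j0.00971) S
|Y| = 0.0135 S → |Z| = 1/|Y| = 74.2 Ω, ∠Z = −∠Y = 46.1°
I = V/|Z| = 210/74.2 = 2.83 A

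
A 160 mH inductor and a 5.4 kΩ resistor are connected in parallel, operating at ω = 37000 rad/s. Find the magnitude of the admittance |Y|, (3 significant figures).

X_L = ωL = 5920 Ω
Parallel: admittances add. Y = 1/R + 1/(jωL)
Y = (0.000185 − j0.000169) S
|Y| = 0.000251 S → |Z| = 1/|Y| = 3990 Ω, ∠Z = −∠Y = 42.4°

251 μS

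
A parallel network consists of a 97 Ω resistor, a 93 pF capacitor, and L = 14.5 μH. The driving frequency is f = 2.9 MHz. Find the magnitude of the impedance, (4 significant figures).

95.07 Ω

ω = 2πf = 1.822e+07 rad/s
X_L = ωL = 264.2 Ω
X_C = 1/(ωC) = 590.1 Ω
Parallel: admittances add. Y = 1/R + 1/(jωL) + jωC
Y = (0.01031 − j0.002090) S
|Y| = 0.01052 S → |Z| = 1/|Y| = 95.07 Ω, ∠Z = −∠Y = 11.46°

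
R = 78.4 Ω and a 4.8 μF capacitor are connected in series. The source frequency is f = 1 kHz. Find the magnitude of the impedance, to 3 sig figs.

ω = 2πf = 6283 rad/s
X_C = 1/(ωC) = 33.2 Ω
Z = 78.4 − j33.2 Ω
|Z| = √(78.4² + 33.2²) = 85.1 Ω

85.1 Ω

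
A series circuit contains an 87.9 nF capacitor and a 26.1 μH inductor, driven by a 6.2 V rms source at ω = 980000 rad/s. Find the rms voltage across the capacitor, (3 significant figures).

5.15 V

X_L = ωL = 25.6 Ω
X_C = 1/(ωC) = 11.6 Ω
Net reactance X = X_L − X_C = 14.0 Ω
Z = j14.0 Ω
|Z| = √(0² + 14.0²) = 14.0 Ω
I = V/|Z| = 444 mA
V_C = I·|Z_C| = 0.444 × 11.6 = 5.15 V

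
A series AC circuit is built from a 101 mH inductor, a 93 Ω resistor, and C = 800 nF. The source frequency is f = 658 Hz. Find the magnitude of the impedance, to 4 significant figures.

148.1 Ω

ω = 2πf = 4134 rad/s
X_L = ωL = 417.6 Ω
X_C = 1/(ωC) = 302.3 Ω
Net reactance X = X_L − X_C = 115.2 Ω
Z = 93.00 + j115.2 Ω
|Z| = √(93.00² + 115.2²) = 148.1 Ω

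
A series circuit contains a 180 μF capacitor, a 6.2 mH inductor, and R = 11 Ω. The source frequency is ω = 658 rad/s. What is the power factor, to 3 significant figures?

0.930

X_L = ωL = 4.08 Ω
X_C = 1/(ωC) = 8.44 Ω
Net reactance X = X_L − X_C = -4.36 Ω
Z = 11.0 − j4.36 Ω
|Z| = √(11.0² + 4.36²) = 11.8 Ω
∠Z = arctan(-4.36/11.0) = -21.6°
cos φ = cos(-21.6°) = 0.930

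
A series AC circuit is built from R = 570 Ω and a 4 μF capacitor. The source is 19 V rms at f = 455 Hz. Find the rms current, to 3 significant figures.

ω = 2πf = 2859 rad/s
X_C = 1/(ωC) = 87.4 Ω
Z = 570 − j87.4 Ω
|Z| = √(570² + 87.4²) = 577 Ω
I = V/|Z| = 19/577 = 32.9 mA

32.9 mA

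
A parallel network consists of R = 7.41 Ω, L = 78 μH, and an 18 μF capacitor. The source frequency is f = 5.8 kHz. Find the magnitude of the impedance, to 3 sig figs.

3.01 Ω

ω = 2πf = 36440 rad/s
X_L = ωL = 2.84 Ω
X_C = 1/(ωC) = 1.52 Ω
Parallel: admittances add. Y = 1/R + 1/(jωL) + jωC
Y = (0.135 + j0.304) S
|Y| = 0.333 S → |Z| = 1/|Y| = 3.01 Ω, ∠Z = −∠Y = -66.1°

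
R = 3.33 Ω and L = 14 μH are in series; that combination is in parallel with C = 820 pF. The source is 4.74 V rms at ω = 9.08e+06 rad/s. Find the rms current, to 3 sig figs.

2.20 mA

X_L = ωL = 127 Ω
X_C = 1/(ωC) = 134 Ω
Branch 1 (R+jX_L): Z₁ = 3.33 + j127 Ω, |Z₁| = 127 Ω
Branch 2 (−jX_C): Z₂ = −j134 Ω
Parallel: Z = Z₁Z₂/(Z₁+Z₂), |Z| = 2160 Ω, ∠Z = 63.6°
I = V/|Z| = 4.74/2160 = 2.20 mA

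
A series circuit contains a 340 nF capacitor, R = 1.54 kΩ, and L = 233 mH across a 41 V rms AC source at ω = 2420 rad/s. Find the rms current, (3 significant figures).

24.5 mA

X_L = ωL = 564 Ω
X_C = 1/(ωC) = 1220 Ω
Net reactance X = X_L − X_C = -652 Ω
Z = 1540 − j652 Ω
|Z| = √(1540² + 652²) = 1670 Ω
I = V/|Z| = 41/1670 = 24.5 mA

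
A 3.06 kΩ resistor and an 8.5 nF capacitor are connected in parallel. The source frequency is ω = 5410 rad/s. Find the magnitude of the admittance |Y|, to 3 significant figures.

330 μS

X_C = 1/(ωC) = 21700 Ω
Parallel: admittances add. Y = 1/R + jωC
Y = (0.000327 + j4.6e-05) S
|Y| = 0.000330 S → |Z| = 1/|Y| = 3030 Ω, ∠Z = −∠Y = -8.01°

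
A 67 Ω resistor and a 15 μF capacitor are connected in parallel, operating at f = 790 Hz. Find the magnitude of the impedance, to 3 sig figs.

ω = 2πf = 4964 rad/s
X_C = 1/(ωC) = 13.4 Ω
Parallel: admittances add. Y = 1/R + jωC
Y = (0.0149 + j0.0745) S
|Y| = 0.0759 S → |Z| = 1/|Y| = 13.2 Ω, ∠Z = −∠Y = -78.7°

13.2 Ω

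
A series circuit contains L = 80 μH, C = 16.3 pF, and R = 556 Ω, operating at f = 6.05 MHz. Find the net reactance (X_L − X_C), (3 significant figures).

1430 Ω

ω = 2πf = 3.801e+07 rad/s
X_L = ωL = 3040 Ω
X_C = 1/(ωC) = 1610 Ω
X = 3040 − 1610 = 1430 Ω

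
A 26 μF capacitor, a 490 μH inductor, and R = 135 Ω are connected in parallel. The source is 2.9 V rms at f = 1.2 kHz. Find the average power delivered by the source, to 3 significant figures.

62.3 mW

ω = 2πf = 7540 rad/s
X_L = ωL = 3.69 Ω
X_C = 1/(ωC) = 5.10 Ω
Parallel: admittances add. Y = 1/R + 1/(jωL) + jωC
Y = (0.00741 − j0.0746) S
|Y| = 0.0750 S → |Z| = 1/|Y| = 13.3 Ω, ∠Z = −∠Y = 84.3°
I = V/|Z| = 218 mA
P = VI cos φ = 2.9 × 0.218 × cos(84.3°) = 62.3 mW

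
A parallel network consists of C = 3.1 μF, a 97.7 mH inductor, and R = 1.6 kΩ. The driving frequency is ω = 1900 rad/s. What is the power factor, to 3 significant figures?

0.779

X_L = ωL = 186 Ω
X_C = 1/(ωC) = 170 Ω
Parallel: admittances add. Y = 1/R + 1/(jωL) + jωC
Y = (0.000625 + j0.000503) S
|Y| = 0.000802 S → |Z| = 1/|Y| = 1250 Ω, ∠Z = −∠Y = -38.8°
cos φ = cos(-38.8°) = 0.779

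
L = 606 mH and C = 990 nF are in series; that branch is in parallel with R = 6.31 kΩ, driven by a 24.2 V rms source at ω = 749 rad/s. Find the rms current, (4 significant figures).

27.32 mA

X_L = ωL = 453.9 Ω
X_C = 1/(ωC) = 1349 Ω
Branch 1: Z₁ = R = 6310 Ω
Branch 2 (series LC): Z₂ = j(X_L − X_C) = −j894.7 Ω
Parallel: Z = Z₁Z₂/(Z₁+Z₂), |Z| = 885.8 Ω, ∠Z = -81.93°
I = V/|Z| = 24.2/885.8 = 27.32 mA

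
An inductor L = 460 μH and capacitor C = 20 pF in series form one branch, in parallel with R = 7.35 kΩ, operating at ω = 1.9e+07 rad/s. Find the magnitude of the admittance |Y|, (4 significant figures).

212.9 μS

X_L = ωL = 8740 Ω
X_C = 1/(ωC) = 2632 Ω
Branch 1: Z₁ = R = 7350 Ω
Branch 2 (series LC): Z₂ = j(X_L − X_C) = j6108 Ω
Parallel: Z = Z₁Z₂/(Z₁+Z₂), |Z| = 4698 Ω, ∠Z = 50.27°
|Y| = 1/|Z| = 212.9 μS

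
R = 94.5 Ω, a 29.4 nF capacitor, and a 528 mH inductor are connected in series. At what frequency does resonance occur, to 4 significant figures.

1.277 kHz

ω₀ = 1/√(LC) = 1/√(0.528 × 2.94e-08) = 8026 rad/s
f₀ = ω₀/(2π) = 1.277 kHz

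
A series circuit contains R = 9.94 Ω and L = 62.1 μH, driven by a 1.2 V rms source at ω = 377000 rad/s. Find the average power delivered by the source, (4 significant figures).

22.13 mW

X_L = ωL = 23.41 Ω
Z = 9.940 + j23.41 Ω
|Z| = √(9.940² + 23.41²) = 25.43 Ω
∠Z = arctan(23.41/9.940) = 67.00°
I = V/|Z| = 47.18 mA
P = VI cos φ = 1.2 × 0.04718 × cos(67.00°) = 22.13 mW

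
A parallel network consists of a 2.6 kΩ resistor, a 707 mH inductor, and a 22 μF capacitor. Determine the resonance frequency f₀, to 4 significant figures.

40.36 Hz

ω₀ = 1/√(LC) = 1/√(0.707 × 2.2e-05) = 253.6 rad/s
f₀ = ω₀/(2π) = 40.36 Hz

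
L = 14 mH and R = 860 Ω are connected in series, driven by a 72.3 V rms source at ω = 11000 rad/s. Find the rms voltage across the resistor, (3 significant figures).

X_L = ωL = 154 Ω
Z = 860 + j154 Ω
|Z| = √(860² + 154²) = 874 Ω
I = V/|Z| = 82.8 mA
V_R = I·|Z_R| = 0.0828 × 860 = 71.2 V

71.2 V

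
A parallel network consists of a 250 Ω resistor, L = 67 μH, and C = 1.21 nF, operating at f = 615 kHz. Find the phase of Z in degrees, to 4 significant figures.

ω = 2πf = 3.864e+06 rad/s
X_L = ωL = 258.9 Ω
X_C = 1/(ωC) = 213.9 Ω
Parallel: admittances add. Y = 1/R + 1/(jωL) + jωC
Y = (0.004000 + j0.0008131) S
|Y| = 0.004082 S → |Z| = 1/|Y| = 245.0 Ω, ∠Z = −∠Y = -11.49°

-11.49°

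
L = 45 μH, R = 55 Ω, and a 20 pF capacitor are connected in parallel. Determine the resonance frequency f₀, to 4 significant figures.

ω₀ = 1/√(LC) = 1/√(4.5e-05 × 2e-11) = 3.333e+07 rad/s
f₀ = ω₀/(2π) = 5.305 MHz

5.305 MHz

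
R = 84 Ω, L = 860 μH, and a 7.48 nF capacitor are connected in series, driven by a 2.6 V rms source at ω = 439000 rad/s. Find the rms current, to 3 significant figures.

23.4 mA

X_L = ωL = 378 Ω
X_C = 1/(ωC) = 305 Ω
Net reactance X = X_L − X_C = 73.0 Ω
Z = 84.0 + j73.0 Ω
|Z| = √(84.0² + 73.0²) = 111 Ω
I = V/|Z| = 2.6/111 = 23.4 mA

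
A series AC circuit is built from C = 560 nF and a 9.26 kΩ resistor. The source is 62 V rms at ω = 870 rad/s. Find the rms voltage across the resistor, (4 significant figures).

60.53 V

X_C = 1/(ωC) = 2053 Ω
Z = 9260 − j2053 Ω
|Z| = √(9260² + 2053²) = 9485 Ω
I = V/|Z| = 6.537 mA
V_R = I·|Z_R| = 0.006537 × 9260 = 60.53 V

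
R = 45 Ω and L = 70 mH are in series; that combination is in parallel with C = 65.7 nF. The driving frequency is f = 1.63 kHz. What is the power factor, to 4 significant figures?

ω = 2πf = 10240 rad/s
X_L = ωL = 716.9 Ω
X_C = 1/(ωC) = 1486 Ω
Branch 1 (R+jX_L): Z₁ = 45.00 + j716.9 Ω, |Z₁| = 718.3 Ω
Branch 2 (−jX_C): Z₂ = −j1486 Ω
Parallel: Z = Z₁Z₂/(Z₁+Z₂), |Z| = 1385 Ω, ∠Z = 83.06°
cos φ = cos(83.06°) = 0.1208

0.1208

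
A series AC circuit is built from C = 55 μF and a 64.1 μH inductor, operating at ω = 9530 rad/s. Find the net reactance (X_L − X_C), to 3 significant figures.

X_L = ωL = 0.611 Ω
X_C = 1/(ωC) = 1.91 Ω
X = 0.611 − 1.91 = -1.30 Ω

-1.30 Ω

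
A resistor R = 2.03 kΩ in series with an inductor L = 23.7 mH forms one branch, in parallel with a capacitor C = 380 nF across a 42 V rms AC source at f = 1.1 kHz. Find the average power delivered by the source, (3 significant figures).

ω = 2πf = 6912 rad/s
X_L = ωL = 164 Ω
X_C = 1/(ωC) = 381 Ω
Branch 1 (R+jX_L): Z₁ = 2030 + j164 Ω, |Z₁| = 2040 Ω
Branch 2 (−jX_C): Z₂ = −j381 Ω
Parallel: Z = Z₁Z₂/(Z₁+Z₂), |Z| = 380 Ω, ∠Z = -79.3°
I = V/|Z| = 111 mA
P = VI cos φ = 42 × 0.111 × cos(-79.3°) = 863 mW

863 mW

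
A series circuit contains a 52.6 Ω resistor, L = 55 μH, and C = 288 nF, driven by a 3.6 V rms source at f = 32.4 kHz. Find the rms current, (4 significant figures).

ω = 2πf = 203600 rad/s
X_L = ωL = 11.20 Ω
X_C = 1/(ωC) = 17.06 Ω
Net reactance X = X_L − X_C = -5.860 Ω
Z = 52.60 − j5.860 Ω
|Z| = √(52.60² + 5.860²) = 52.93 Ω
I = V/|Z| = 3.6/52.93 = 68.02 mA

68.02 mA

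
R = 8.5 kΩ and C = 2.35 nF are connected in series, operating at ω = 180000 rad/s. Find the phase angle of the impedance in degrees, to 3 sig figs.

-15.5°

X_C = 1/(ωC) = 2360 Ω
Z = 8500 − j2360 Ω
|Z| = √(8500² + 2360²) = 8820 Ω
∠Z = arctan(-2360/8500) = -15.5°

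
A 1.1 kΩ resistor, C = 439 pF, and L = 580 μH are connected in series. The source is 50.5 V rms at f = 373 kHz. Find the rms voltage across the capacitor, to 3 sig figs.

ω = 2πf = 2.344e+06 rad/s
X_L = ωL = 1360 Ω
X_C = 1/(ωC) = 972 Ω
Net reactance X = X_L − X_C = 387 Ω
Z = 1100 + j387 Ω
|Z| = √(1100² + 387²) = 1170 Ω
I = V/|Z| = 43.3 mA
V_C = I·|Z_C| = 0.0433 × 972 = 42.1 V

42.1 V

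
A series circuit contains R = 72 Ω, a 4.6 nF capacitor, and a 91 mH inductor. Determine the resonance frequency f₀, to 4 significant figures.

ω₀ = 1/√(LC) = 1/√(0.091 × 4.6e-09) = 48880 rad/s
f₀ = ω₀/(2π) = 7.779 kHz

7.779 kHz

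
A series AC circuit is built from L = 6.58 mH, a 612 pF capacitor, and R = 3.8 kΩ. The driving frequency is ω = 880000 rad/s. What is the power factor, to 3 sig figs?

X_L = ωL = 5790 Ω
X_C = 1/(ωC) = 1860 Ω
Net reactance X = X_L − X_C = 3930 Ω
Z = 3800 + j3930 Ω
|Z| = √(3800² + 3930²) = 5470 Ω
∠Z = arctan(3930/3800) = 46.0°
cos φ = cos(46.0°) = 0.695

0.695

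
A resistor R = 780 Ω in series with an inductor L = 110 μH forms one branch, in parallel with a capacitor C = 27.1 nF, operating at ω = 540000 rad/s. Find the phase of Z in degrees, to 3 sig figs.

-85.0°

X_L = ωL = 59.4 Ω
X_C = 1/(ωC) = 68.3 Ω
Branch 1 (R+jX_L): Z₁ = 780 + j59.4 Ω, |Z₁| = 782 Ω
Branch 2 (−jX_C): Z₂ = −j68.3 Ω
Parallel: Z = Z₁Z₂/(Z₁+Z₂), |Z| = 68.5 Ω, ∠Z = -85.0°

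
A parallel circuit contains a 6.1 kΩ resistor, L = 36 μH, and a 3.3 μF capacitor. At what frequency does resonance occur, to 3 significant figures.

14.6 kHz

ω₀ = 1/√(LC) = 1/√(3.6e-05 × 3.3e-06) = 91750 rad/s
f₀ = ω₀/(2π) = 14.6 kHz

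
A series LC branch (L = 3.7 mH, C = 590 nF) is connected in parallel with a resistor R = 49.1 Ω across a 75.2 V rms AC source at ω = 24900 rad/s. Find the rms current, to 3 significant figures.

X_L = ωL = 92.1 Ω
X_C = 1/(ωC) = 68.1 Ω
Branch 1: Z₁ = R = 49.1 Ω
Branch 2 (series LC): Z₂ = j(X_L − X_C) = j24.1 Ω
Parallel: Z = Z₁Z₂/(Z₁+Z₂), |Z| = 21.6 Ω, ∠Z = 63.9°
I = V/|Z| = 75.2/21.6 = 3.48 A

3.48 A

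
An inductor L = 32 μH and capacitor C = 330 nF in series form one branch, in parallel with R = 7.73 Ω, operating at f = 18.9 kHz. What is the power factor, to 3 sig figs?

0.942

ω = 2πf = 118800 rad/s
X_L = ωL = 3.80 Ω
X_C = 1/(ωC) = 25.5 Ω
Branch 1: Z₁ = R = 7.73 Ω
Branch 2 (series LC): Z₂ = j(X_L − X_C) = −j21.7 Ω
Parallel: Z = Z₁Z₂/(Z₁+Z₂), |Z| = 7.28 Ω, ∠Z = -19.6°
cos φ = cos(-19.6°) = 0.942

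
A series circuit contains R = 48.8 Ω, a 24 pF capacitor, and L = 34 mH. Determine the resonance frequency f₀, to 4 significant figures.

176.2 kHz

ω₀ = 1/√(LC) = 1/√(0.034 × 2.4e-11) = 1.107e+06 rad/s
f₀ = ω₀/(2π) = 176.2 kHz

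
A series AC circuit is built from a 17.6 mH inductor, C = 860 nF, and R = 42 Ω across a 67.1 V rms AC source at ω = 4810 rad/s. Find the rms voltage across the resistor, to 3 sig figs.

X_L = ωL = 84.7 Ω
X_C = 1/(ωC) = 242 Ω
Net reactance X = X_L − X_C = -157 Ω
Z = 42.0 − j157 Ω
|Z| = √(42.0² + 157²) = 163 Ω
I = V/|Z| = 413 mA
V_R = I·|Z_R| = 0.413 × 42.0 = 17.3 V

17.3 V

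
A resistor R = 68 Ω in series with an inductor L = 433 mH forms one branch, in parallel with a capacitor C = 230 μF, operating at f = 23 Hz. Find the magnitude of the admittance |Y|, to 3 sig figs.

27.1 mS

ω = 2πf = 144.5 rad/s
X_L = ωL = 62.6 Ω
X_C = 1/(ωC) = 30.1 Ω
Branch 1 (R+jX_L): Z₁ = 68.0 + j62.6 Ω, |Z₁| = 92.4 Ω
Branch 2 (−jX_C): Z₂ = −j30.1 Ω
Parallel: Z = Z₁Z₂/(Z₁+Z₂), |Z| = 36.9 Ω, ∠Z = -72.9°
|Y| = 1/|Z| = 27.1 mS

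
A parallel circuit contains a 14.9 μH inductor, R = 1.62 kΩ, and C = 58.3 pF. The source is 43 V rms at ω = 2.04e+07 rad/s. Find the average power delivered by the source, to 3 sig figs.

X_L = ωL = 304 Ω
X_C = 1/(ωC) = 841 Ω
Parallel: admittances add. Y = 1/R + 1/(jωL) + jωC
Y = (0.000617 − j0.00210) S
|Y| = 0.00219 S → |Z| = 1/|Y| = 457 Ω, ∠Z = −∠Y = 73.6°
I = V/|Z| = 94.1 mA
P = VI cos φ = 43 × 0.0941 × cos(73.6°) = 1.14 W

1.14 W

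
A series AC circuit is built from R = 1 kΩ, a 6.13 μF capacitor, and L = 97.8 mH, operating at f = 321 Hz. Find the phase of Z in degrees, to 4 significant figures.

ω = 2πf = 2017 rad/s
X_L = ωL = 197.3 Ω
X_C = 1/(ωC) = 80.88 Ω
Net reactance X = X_L − X_C = 116.4 Ω
Z = 1000 + j116.4 Ω
|Z| = √(1000² + 116.4²) = 1007 Ω
∠Z = arctan(116.4/1000) = 6.638°

6.638°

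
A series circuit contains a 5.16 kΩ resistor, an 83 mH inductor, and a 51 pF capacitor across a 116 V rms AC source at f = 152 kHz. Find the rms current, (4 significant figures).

1.967 mA

ω = 2πf = 955000 rad/s
X_L = ωL = 79270 Ω
X_C = 1/(ωC) = 20530 Ω
Net reactance X = X_L − X_C = 58740 Ω
Z = 5160 + j58740 Ω
|Z| = √(5160² + 58740²) = 58960 Ω
I = V/|Z| = 116/58960 = 1.967 mA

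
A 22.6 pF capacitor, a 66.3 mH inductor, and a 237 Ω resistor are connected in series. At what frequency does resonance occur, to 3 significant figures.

130 kHz

ω₀ = 1/√(LC) = 1/√(0.0663 × 2.26e-11) = 816900 rad/s
f₀ = ω₀/(2π) = 130 kHz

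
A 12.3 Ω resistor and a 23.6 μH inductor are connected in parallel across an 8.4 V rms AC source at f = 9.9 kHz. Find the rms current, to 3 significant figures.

5.76 A

ω = 2πf = 62200 rad/s
X_L = ωL = 1.47 Ω
Parallel: admittances add. Y = 1/R + 1/(jωL)
Y = (0.0813 − j0.681) S
|Y| = 0.686 S → |Z| = 1/|Y| = 1.46 Ω, ∠Z = −∠Y = 83.2°
I = V/|Z| = 8.4/1.46 = 5.76 A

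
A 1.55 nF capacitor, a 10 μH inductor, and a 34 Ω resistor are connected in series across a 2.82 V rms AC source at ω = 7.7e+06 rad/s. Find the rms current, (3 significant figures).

X_L = ωL = 77.0 Ω
X_C = 1/(ωC) = 83.8 Ω
Net reactance X = X_L − X_C = -6.79 Ω
Z = 34.0 − j6.79 Ω
|Z| = √(34.0² + 6.79²) = 34.7 Ω
I = V/|Z| = 2.82/34.7 = 81.3 mA

81.3 mA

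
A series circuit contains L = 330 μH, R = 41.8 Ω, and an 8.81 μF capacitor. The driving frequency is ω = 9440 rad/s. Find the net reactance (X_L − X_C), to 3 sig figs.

X_L = ωL = 3.12 Ω
X_C = 1/(ωC) = 12.0 Ω
X = 3.12 − 12.0 = -8.91 Ω

-8.91 Ω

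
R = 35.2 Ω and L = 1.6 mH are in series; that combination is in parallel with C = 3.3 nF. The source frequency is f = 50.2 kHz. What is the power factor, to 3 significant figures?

ω = 2πf = 315400 rad/s
X_L = ωL = 505 Ω
X_C = 1/(ωC) = 961 Ω
Branch 1 (R+jX_L): Z₁ = 35.2 + j505 Ω, |Z₁| = 506 Ω
Branch 2 (−jX_C): Z₂ = −j961 Ω
Parallel: Z = Z₁Z₂/(Z₁+Z₂), |Z| = 1060 Ω, ∠Z = 81.6°
cos φ = cos(81.6°) = 0.146

0.146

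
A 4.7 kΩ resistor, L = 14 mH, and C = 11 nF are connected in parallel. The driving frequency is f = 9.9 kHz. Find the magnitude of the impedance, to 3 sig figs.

ω = 2πf = 62200 rad/s
X_L = ωL = 871 Ω
X_C = 1/(ωC) = 1460 Ω
Parallel: admittances add. Y = 1/R + 1/(jωL) + jωC
Y = (0.000213 − j0.000464) S
|Y| = 0.000511 S → |Z| = 1/|Y| = 1960 Ω, ∠Z = −∠Y = 65.4°

1960 Ω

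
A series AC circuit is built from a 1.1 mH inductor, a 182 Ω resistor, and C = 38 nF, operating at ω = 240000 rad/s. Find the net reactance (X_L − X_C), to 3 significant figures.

154 Ω

X_L = ωL = 264 Ω
X_C = 1/(ωC) = 110 Ω
X = 264 − 110 = 154 Ω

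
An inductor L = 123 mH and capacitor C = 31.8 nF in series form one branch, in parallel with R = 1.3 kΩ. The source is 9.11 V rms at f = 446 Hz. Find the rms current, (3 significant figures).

7.06 mA

ω = 2πf = 2802 rad/s
X_L = ωL = 345 Ω
X_C = 1/(ωC) = 11200 Ω
Branch 1: Z₁ = R = 1300 Ω
Branch 2 (series LC): Z₂ = j(X_L − X_C) = −j10900 Ω
Parallel: Z = Z₁Z₂/(Z₁+Z₂), |Z| = 1290 Ω, ∠Z = -6.82°
I = V/|Z| = 9.11/1290 = 7.06 mA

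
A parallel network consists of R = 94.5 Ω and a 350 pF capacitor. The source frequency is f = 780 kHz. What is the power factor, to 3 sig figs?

ω = 2πf = 4.901e+06 rad/s
X_C = 1/(ωC) = 583 Ω
Parallel: admittances add. Y = 1/R + jωC
Y = (0.0106 + j0.00172) S
|Y| = 0.0107 S → |Z| = 1/|Y| = 93.3 Ω, ∠Z = −∠Y = -9.21°
cos φ = cos(-9.21°) = 0.987

0.987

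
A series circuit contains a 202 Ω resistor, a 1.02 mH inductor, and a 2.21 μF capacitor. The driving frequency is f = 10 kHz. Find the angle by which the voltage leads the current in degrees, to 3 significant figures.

15.7°

ω = 2πf = 62830 rad/s
X_L = ωL = 64.1 Ω
X_C = 1/(ωC) = 7.20 Ω
Net reactance X = X_L − X_C = 56.9 Ω
Z = 202 + j56.9 Ω
|Z| = √(202² + 56.9²) = 210 Ω
∠Z = arctan(56.9/202) = 15.7°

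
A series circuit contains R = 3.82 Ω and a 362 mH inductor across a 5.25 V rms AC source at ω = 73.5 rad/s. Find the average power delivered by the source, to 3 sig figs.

146 mW

X_L = ωL = 26.6 Ω
Z = 3.82 + j26.6 Ω
|Z| = √(3.82² + 26.6²) = 26.9 Ω
∠Z = arctan(26.6/3.82) = 81.8°
I = V/|Z| = 195 mA
P = VI cos φ = 5.25 × 0.195 × cos(81.8°) = 146 mW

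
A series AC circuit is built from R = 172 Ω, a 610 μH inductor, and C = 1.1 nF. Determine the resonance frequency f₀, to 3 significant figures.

ω₀ = 1/√(LC) = 1/√(0.00061 × 1.1e-09) = 1.221e+06 rad/s
f₀ = ω₀/(2π) = 194 kHz

194 kHz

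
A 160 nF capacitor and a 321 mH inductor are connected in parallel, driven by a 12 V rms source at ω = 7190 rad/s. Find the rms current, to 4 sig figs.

X_L = ωL = 2308 Ω
X_C = 1/(ωC) = 869.3 Ω
Parallel: admittances add. Y = 1/(jωL) + jωC
Y = (0 + j0.0007171) S
|Y| = 0.0007171 S → |Z| = 1/|Y| = 1394 Ω, ∠Z = −∠Y = -90.00°
I = V/|Z| = 12/1394 = 8.605 mA

8.605 mA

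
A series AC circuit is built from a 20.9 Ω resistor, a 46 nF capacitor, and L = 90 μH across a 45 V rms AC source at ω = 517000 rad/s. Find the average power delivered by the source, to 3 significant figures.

X_L = ωL = 46.5 Ω
X_C = 1/(ωC) = 42.0 Ω
Net reactance X = X_L − X_C = 4.48 Ω
Z = 20.9 + j4.48 Ω
|Z| = √(20.9² + 4.48²) = 21.4 Ω
∠Z = arctan(4.48/20.9) = 12.1°
I = V/|Z| = 2.11 A
P = VI cos φ = 45 × 2.11 × cos(12.1°) = 92.6 W

92.6 W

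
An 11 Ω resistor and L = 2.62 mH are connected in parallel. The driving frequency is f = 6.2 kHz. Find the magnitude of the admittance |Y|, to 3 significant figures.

ω = 2πf = 38960 rad/s
X_L = ωL = 102 Ω
Parallel: admittances add. Y = 1/R + 1/(jωL)
Y = (0.0909 − j0.00980) S
|Y| = 0.0914 S → |Z| = 1/|Y| = 10.9 Ω, ∠Z = −∠Y = 6.15°

91.4 mS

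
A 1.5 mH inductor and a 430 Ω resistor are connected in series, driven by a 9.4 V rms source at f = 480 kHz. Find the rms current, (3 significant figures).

ω = 2πf = 3.016e+06 rad/s
X_L = ωL = 4520 Ω
Z = 430 + j4520 Ω
|Z| = √(430² + 4520²) = 4540 Ω
I = V/|Z| = 9.4/4540 = 2.07 mA

2.07 mA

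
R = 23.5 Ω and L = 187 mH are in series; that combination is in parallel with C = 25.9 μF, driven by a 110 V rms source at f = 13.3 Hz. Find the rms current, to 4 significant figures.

ω = 2πf = 83.57 rad/s
X_L = ωL = 15.63 Ω
X_C = 1/(ωC) = 462.0 Ω
Branch 1 (R+jX_L): Z₁ = 23.50 + j15.63 Ω, |Z₁| = 28.22 Ω
Branch 2 (−jX_C): Z₂ = −j462.0 Ω
Parallel: Z = Z₁Z₂/(Z₁+Z₂), |Z| = 29.17 Ω, ∠Z = 30.61°
I = V/|Z| = 110/29.17 = 3.771 A

3.771 A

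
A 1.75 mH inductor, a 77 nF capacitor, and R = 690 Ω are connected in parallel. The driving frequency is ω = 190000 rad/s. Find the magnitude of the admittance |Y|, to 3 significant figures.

11.7 mS

X_L = ωL = 332 Ω
X_C = 1/(ωC) = 68.4 Ω
Parallel: admittances add. Y = 1/R + 1/(jωL) + jωC
Y = (0.00145 + j0.0116) S
|Y| = 0.0117 S → |Z| = 1/|Y| = 85.4 Ω, ∠Z = −∠Y = -82.9°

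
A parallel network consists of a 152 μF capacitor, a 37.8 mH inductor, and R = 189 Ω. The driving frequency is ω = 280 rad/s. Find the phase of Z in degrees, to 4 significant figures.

84.18°

X_L = ωL = 10.58 Ω
X_C = 1/(ωC) = 23.50 Ω
Parallel: admittances add. Y = 1/R + 1/(jωL) + jωC
Y = (0.005291 − j0.05192) S
|Y| = 0.05219 S → |Z| = 1/|Y| = 19.16 Ω, ∠Z = −∠Y = 84.18°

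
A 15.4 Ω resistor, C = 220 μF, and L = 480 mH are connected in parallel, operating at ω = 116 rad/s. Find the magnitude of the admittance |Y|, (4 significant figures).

65.37 mS

X_L = ωL = 55.68 Ω
X_C = 1/(ωC) = 39.18 Ω
Parallel: admittances add. Y = 1/R + 1/(jωL) + jωC
Y = (0.06494 + j0.007560) S
|Y| = 0.06537 S → |Z| = 1/|Y| = 15.30 Ω, ∠Z = −∠Y = -6.641°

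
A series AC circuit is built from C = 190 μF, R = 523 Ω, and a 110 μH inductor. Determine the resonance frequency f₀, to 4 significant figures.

1.101 kHz

ω₀ = 1/√(LC) = 1/√(0.00011 × 0.00019) = 6917 rad/s
f₀ = ω₀/(2π) = 1.101 kHz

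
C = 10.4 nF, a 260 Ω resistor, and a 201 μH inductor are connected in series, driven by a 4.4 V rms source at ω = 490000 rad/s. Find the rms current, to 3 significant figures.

15.8 mA

X_L = ωL = 98.5 Ω
X_C = 1/(ωC) = 196 Ω
Net reactance X = X_L − X_C = -97.7 Ω
Z = 260 − j97.7 Ω
|Z| = √(260² + 97.7²) = 278 Ω
I = V/|Z| = 4.4/278 = 15.8 mA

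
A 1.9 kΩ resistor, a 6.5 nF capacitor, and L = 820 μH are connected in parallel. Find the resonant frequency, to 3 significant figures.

68.9 kHz

ω₀ = 1/√(LC) = 1/√(0.00082 × 6.5e-09) = 433100 rad/s
f₀ = ω₀/(2π) = 68.9 kHz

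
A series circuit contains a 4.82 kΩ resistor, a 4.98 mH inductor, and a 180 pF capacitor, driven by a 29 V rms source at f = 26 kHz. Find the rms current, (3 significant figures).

ω = 2πf = 163400 rad/s
X_L = ωL = 814 Ω
X_C = 1/(ωC) = 34000 Ω
Net reactance X = X_L − X_C = -33200 Ω
Z = 4820 − j33200 Ω
|Z| = √(4820² + 33200²) = 33500 Ω
I = V/|Z| = 29/33500 = 865 μA

865 μA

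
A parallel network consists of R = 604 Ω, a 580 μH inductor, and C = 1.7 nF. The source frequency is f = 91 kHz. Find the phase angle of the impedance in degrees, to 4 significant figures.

ω = 2πf = 571800 rad/s
X_L = ωL = 331.6 Ω
X_C = 1/(ωC) = 1029 Ω
Parallel: admittances add. Y = 1/R + 1/(jωL) + jωC
Y = (0.001656 − j0.002043) S
|Y| = 0.002630 S → |Z| = 1/|Y| = 380.2 Ω, ∠Z = −∠Y = 50.98°

50.98°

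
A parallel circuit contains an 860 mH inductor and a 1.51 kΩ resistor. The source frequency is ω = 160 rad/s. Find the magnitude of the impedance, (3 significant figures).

137 Ω

X_L = ωL = 138 Ω
Parallel: admittances add. Y = 1/R + 1/(jωL)
Y = (0.000662 − j0.00727) S
|Y| = 0.00730 S → |Z| = 1/|Y| = 137 Ω, ∠Z = −∠Y = 84.8°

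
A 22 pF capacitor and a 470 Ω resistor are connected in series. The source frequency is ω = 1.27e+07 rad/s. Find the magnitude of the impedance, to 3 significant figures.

X_C = 1/(ωC) = 3580 Ω
Z = 470 − j3580 Ω
|Z| = √(470² + 3580²) = 3610 Ω

3610 Ω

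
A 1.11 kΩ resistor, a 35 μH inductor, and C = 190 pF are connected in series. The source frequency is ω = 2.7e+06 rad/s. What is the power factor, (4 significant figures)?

0.5135

X_L = ωL = 94.50 Ω
X_C = 1/(ωC) = 1949 Ω
Net reactance X = X_L − X_C = -1855 Ω
Z = 1110 − j1855 Ω
|Z| = √(1110² + 1855²) = 2162 Ω
∠Z = arctan(-1855/1110) = -59.10°
cos φ = cos(-59.10°) = 0.5135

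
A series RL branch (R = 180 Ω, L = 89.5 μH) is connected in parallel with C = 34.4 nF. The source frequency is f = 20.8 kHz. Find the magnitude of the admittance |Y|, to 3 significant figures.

ω = 2πf = 130700 rad/s
X_L = ωL = 11.7 Ω
X_C = 1/(ωC) = 222 Ω
Branch 1 (R+jX_L): Z₁ = 180 + j11.7 Ω, |Z₁| = 180 Ω
Branch 2 (−jX_C): Z₂ = −j222 Ω
Parallel: Z = Z₁Z₂/(Z₁+Z₂), |Z| = 145 Ω, ∠Z = -36.8°
|Y| = 1/|Z| = 6.91 mS

6.91 mS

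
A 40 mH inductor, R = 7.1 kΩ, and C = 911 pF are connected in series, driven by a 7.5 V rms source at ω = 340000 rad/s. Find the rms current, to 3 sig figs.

X_L = ωL = 13600 Ω
X_C = 1/(ωC) = 3230 Ω
Net reactance X = X_L − X_C = 10400 Ω
Z = 7100 + j10400 Ω
|Z| = √(7100² + 10400²) = 12600 Ω
I = V/|Z| = 7.5/12600 = 597 μA

597 μA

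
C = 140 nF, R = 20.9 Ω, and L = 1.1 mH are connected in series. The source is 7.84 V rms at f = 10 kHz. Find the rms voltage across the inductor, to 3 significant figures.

ω = 2πf = 62830 rad/s
X_L = ωL = 69.1 Ω
X_C = 1/(ωC) = 114 Ω
Net reactance X = X_L − X_C = -44.6 Ω
Z = 20.9 − j44.6 Ω
|Z| = √(20.9² + 44.6²) = 49.2 Ω
I = V/|Z| = 159 mA
V_L = I·|Z_L| = 0.159 × 69.1 = 11.0 V

11.0 V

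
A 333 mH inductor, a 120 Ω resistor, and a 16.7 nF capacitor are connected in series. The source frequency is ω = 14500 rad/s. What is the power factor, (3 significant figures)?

X_L = ωL = 4830 Ω
X_C = 1/(ωC) = 4130 Ω
Net reactance X = X_L − X_C = 699 Ω
Z = 120 + j699 Ω
|Z| = √(120² + 699²) = 709 Ω
∠Z = arctan(699/120) = 80.3°
cos φ = cos(80.3°) = 0.169

0.169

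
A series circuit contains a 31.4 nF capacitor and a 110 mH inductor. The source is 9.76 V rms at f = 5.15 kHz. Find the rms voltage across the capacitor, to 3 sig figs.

3.73 V

ω = 2πf = 32360 rad/s
X_L = ωL = 3560 Ω
X_C = 1/(ωC) = 984 Ω
Net reactance X = X_L − X_C = 2580 Ω
Z = j2580 Ω
|Z| = √(0² + 2580²) = 2580 Ω
I = V/|Z| = 3.79 mA
V_C = I·|Z_C| = 0.00379 × 984 = 3.73 V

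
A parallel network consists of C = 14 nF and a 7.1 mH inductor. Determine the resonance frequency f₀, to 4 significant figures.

15.96 kHz

ω₀ = 1/√(LC) = 1/√(0.0071 × 1.4e-08) = 100300 rad/s
f₀ = ω₀/(2π) = 15.96 kHz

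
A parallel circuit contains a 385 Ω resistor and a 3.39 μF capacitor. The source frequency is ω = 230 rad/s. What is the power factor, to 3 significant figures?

0.958

X_C = 1/(ωC) = 1280 Ω
Parallel: admittances add. Y = 1/R + jωC
Y = (0.00260 + j0.000780) S
|Y| = 0.00271 S → |Z| = 1/|Y| = 369 Ω, ∠Z = −∠Y = -16.7°
cos φ = cos(-16.7°) = 0.958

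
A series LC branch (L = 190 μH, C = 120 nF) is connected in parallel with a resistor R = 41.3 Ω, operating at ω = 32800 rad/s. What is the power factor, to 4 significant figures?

X_L = ωL = 6.232 Ω
X_C = 1/(ωC) = 254.1 Ω
Branch 1: Z₁ = R = 41.30 Ω
Branch 2 (series LC): Z₂ = j(X_L − X_C) = −j247.8 Ω
Parallel: Z = Z₁Z₂/(Z₁+Z₂), |Z| = 40.74 Ω, ∠Z = -9.461°
cos φ = cos(-9.461°) = 0.9864

0.9864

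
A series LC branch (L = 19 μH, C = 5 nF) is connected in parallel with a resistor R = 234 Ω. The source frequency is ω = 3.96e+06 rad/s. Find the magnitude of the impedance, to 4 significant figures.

X_L = ωL = 75.24 Ω
X_C = 1/(ωC) = 50.51 Ω
Branch 1: Z₁ = R = 234.0 Ω
Branch 2 (series LC): Z₂ = j(X_L − X_C) = j24.73 Ω
Parallel: Z = Z₁Z₂/(Z₁+Z₂), |Z| = 24.60 Ω, ∠Z = 83.97°

24.60 Ω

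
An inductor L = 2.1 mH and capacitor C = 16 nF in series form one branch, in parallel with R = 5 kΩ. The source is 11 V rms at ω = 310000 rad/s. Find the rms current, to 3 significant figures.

X_L = ωL = 651 Ω
X_C = 1/(ωC) = 202 Ω
Branch 1: Z₁ = R = 5000 Ω
Branch 2 (series LC): Z₂ = j(X_L − X_C) = j449 Ω
Parallel: Z = Z₁Z₂/(Z₁+Z₂), |Z| = 448 Ω, ∠Z = 84.9°
I = V/|Z| = 11/448 = 24.6 mA

24.6 mA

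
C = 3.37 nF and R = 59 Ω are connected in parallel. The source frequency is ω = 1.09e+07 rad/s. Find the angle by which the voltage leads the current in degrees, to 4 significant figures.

-65.23°

X_C = 1/(ωC) = 27.22 Ω
Parallel: admittances add. Y = 1/R + jωC
Y = (0.01695 + j0.03673) S
|Y| = 0.04045 S → |Z| = 1/|Y| = 24.72 Ω, ∠Z = −∠Y = -65.23°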